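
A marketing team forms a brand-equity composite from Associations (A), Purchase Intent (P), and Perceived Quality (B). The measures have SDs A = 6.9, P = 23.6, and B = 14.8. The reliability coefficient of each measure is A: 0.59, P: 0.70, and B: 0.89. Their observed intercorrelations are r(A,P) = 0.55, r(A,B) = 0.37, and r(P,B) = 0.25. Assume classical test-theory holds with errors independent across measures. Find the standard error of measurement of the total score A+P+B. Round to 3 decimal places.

Var(total) = 823.61 + 429.333 = 1252.94.
True-score variance = 612.908 + 429.333 = 1042.24, so reliability = 0.8318.
Error variance = 1252.94 − 1042.24 = 210.703; SEM = √210.703 = 14.516.

14.516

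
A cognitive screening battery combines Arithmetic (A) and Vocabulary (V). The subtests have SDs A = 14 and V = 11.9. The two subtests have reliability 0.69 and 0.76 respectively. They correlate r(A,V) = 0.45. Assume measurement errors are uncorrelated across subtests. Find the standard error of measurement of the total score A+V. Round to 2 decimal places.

9.73

Var(total) = 337.61 + 149.94 = 487.55.
True-score variance = 242.864 + 149.94 = 392.804, so reliability = 0.8057.
Error variance = 487.55 − 392.804 = 94.7464; SEM = √94.7464 = 9.73.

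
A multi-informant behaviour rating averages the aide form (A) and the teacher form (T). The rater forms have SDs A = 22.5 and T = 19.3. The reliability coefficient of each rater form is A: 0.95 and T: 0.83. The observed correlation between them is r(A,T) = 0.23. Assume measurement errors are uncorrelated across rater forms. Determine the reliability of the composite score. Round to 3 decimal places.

Var(A+T) = 22.5² + 19.3² + 2·[22.5·19.3·0.23] = 878.74 + 199.755 = 1078.49.
With uncorrelated errors the cross-covariances are all true-score covariance, so they carry over unchanged; only the diagonal terms shrink to ρᵢσᵢ².
True-score variance = [22.5²·0.95 + 19.3²·0.83] + 199.755 = 790.104 + 199.755 = 989.859.
Reliability = 989.859 / 1078.49 = 0.918.

0.918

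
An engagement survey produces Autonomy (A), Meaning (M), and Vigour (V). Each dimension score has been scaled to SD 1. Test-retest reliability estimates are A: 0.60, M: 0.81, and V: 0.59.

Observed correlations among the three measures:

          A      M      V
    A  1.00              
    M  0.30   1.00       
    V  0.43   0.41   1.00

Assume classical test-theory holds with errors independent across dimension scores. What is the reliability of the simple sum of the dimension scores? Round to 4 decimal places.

Var(A+M+V) = 3 + 2·[0.30 + 0.43 + 0.41] = 3 + 2.28 = 5.28.
Under uncorrelated errors the observed covariances equal the true-score covariances, so only the own-variance terms attenuate.
True-score variance = [0.60 + 0.81 + 0.59] + 2.28 = 2 + 2.28 = 4.28.
Reliability = 4.28 / 5.28 = 0.8106.

0.8106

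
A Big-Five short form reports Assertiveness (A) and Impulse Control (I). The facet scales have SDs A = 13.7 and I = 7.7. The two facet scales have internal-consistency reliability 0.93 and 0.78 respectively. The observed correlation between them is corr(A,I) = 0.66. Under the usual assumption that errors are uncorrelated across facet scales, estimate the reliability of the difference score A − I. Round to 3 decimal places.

0.757

Var(A−I) = 13.7² + 7.7² − 2·13.7·7.7·0.66 = 246.98 − 139.247 = 107.733.
With uncorrelated errors the cross-covariances are all true-score covariance, so they carry over unchanged; only the diagonal terms shrink to ρᵢσᵢ².
True-score variance = [13.7²·0.93 + 7.7²·0.78] − 139.247 = 220.798 − 139.247 = 81.5511.
Reliability = 81.5511 / 107.733 = 0.757.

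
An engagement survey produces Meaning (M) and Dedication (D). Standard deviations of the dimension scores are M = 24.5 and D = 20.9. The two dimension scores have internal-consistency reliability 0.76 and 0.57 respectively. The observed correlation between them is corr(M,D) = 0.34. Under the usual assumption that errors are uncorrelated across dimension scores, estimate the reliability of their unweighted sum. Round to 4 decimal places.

0.7604

Var(M+D) = 24.5² + 20.9² + 2·[24.5·20.9·0.34] = 1037.06 + 348.194 = 1385.25.
With uncorrelated errors the cross-covariances are all true-score covariance, so they carry over unchanged; only the diagonal terms shrink to ρᵢσᵢ².
True-score variance = [24.5²·0.76 + 20.9²·0.57] + 348.194 = 705.172 + 348.194 = 1053.37.
Reliability = 1053.37 / 1385.25 = 0.7604.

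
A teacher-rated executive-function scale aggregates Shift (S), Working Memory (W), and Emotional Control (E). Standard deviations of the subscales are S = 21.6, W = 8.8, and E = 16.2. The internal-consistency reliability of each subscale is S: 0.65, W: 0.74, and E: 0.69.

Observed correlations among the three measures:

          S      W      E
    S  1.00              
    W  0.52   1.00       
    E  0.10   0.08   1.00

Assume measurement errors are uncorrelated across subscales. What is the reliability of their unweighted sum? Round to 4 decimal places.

0.7586

Var(S+W+E) = 21.6² + 8.8² + 16.2² + 2·[21.6·8.8·0.52 + 21.6·16.2·0.10 + 8.8·16.2·0.08] = 806.44 + 290.477 = 1096.92.
With uncorrelated errors the cross-covariances are all true-score covariance, so they carry over unchanged; only the diagonal terms shrink to ρᵢσᵢ².
True-score variance = [21.6²·0.65 + 8.8²·0.74 + 16.2²·0.69] + 290.477 = 541.653 + 290.477 = 832.13.
Reliability = 832.13 / 1096.92 = 0.7586.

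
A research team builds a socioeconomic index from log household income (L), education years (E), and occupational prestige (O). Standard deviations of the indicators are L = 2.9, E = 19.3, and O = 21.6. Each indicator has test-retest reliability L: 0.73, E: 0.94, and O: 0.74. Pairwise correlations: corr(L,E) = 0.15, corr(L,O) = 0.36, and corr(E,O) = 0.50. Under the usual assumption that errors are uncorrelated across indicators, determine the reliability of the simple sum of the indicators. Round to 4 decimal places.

0.8900

Var(L+E+O) = 2.9² + 19.3² + 21.6² + 2·[2.9·19.3·0.15 + 2.9·21.6·0.36 + 19.3·21.6·0.50] = 847.46 + 478.772 = 1326.23.
Because errors are independent across components, Cov(Tᵢ,Tⱼ) = Cov(Xᵢ,Xⱼ); the off-diagonal part of the true-score variance is the same as above.
True-score variance = [2.9²·0.73 + 19.3²·0.94 + 21.6²·0.74] + 478.772 = 701.534 + 478.772 = 1180.31.
Reliability = 1180.31 / 1326.23 = 0.8900.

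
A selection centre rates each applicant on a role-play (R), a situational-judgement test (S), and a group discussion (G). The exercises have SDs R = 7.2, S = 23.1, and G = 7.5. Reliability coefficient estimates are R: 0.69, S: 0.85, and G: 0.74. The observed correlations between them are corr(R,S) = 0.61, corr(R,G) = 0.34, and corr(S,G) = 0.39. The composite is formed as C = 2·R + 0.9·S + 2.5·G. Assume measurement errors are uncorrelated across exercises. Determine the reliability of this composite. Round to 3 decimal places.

0.880

Var(C) = 2²·7.2² + 0.9²·23.1² + 2.5²·7.5² + 2·[1.8·7.2·23.1·0.61 + 5·7.2·7.5·0.34 + 2.25·23.1·7.5·0.39] = 991.147 + 852.892 = 1844.04.
With uncorrelated errors the cross-covariances are all true-score covariance, so they carry over unchanged; only the diagonal terms shrink to ρᵢσᵢ².
True-score variance = [2²·7.2²·0.69 + 0.9²·23.1²·0.85 + 2.5²·7.5²·0.74] + 852.892 = 770.625 + 852.892 = 1623.52.
Reliability = 1623.52 / 1844.04 = 0.880.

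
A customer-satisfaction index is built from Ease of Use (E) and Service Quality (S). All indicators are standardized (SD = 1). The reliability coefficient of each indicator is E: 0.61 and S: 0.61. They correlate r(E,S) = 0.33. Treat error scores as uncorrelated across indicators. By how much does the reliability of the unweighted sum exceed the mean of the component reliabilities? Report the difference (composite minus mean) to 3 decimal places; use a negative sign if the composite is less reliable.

0.097

Var(sum) = 2 + 0.66 = 2.66; true-score variance = 1.22 + 0.66 = 1.88; composite reliability = 0.7068.
Mean component reliability = 0.6100.
Difference = 0.7068 − 0.6100 = 0.097.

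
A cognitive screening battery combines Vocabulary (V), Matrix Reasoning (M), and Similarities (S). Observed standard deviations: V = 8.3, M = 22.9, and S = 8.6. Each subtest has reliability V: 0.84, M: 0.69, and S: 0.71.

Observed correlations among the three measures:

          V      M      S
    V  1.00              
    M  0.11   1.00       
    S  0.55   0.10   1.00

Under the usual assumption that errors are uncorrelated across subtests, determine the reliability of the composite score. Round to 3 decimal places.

Var(V+M+S) = 8.3² + 22.9² + 8.6² + 2·[8.3·22.9·0.11 + 8.3·8.6·0.55 + 22.9·8.6·0.10] = 667.26 + 159.721 = 826.981.
Because errors are independent across components, Cov(Tᵢ,Tⱼ) = Cov(Xᵢ,Xⱼ); the off-diagonal part of the true-score variance is the same as above.
True-score variance = [8.3²·0.84 + 22.9²·0.69 + 8.6²·0.71] + 159.721 = 472.222 + 159.721 = 631.943.
Reliability = 631.943 / 826.981 = 0.764.

0.764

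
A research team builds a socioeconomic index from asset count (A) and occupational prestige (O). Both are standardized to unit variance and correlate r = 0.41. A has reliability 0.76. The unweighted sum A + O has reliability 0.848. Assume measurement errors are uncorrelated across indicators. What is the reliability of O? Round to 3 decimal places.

Var(A+O) = 2 + 2·0.41 = 2.820.
True-score variance = ρ_A + ρ_O + 2·0.41, so 0.848 = (0.76 + ρ_O + 0.82) / 2.820.
ρ_O = 0.848·2.820 − 0.76 − 0.82 = 0.811.

0.811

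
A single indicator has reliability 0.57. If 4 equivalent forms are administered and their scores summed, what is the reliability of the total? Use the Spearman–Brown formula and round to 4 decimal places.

0.8413

ρ_k = kρ / (1 + (k−1)ρ) = 4·0.57 / (1 + 3·0.57) = 2.280 / 2.710 = 0.8413.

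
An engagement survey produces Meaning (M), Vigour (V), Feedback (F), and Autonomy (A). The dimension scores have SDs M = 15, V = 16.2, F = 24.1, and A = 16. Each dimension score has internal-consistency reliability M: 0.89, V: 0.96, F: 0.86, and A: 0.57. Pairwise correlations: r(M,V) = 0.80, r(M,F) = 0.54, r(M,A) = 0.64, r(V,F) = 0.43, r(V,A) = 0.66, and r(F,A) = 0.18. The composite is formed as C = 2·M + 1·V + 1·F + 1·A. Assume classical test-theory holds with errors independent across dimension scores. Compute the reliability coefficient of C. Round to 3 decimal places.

Var(C) = 2²·15² + 16.2² + 24.1² + 16² + 2·[2·15·16.2·0.80 + 2·15·24.1·0.54 + 2·15·16·0.64 + 16.2·24.1·0.43 + 16.2·16·0.66 + 24.1·16·0.18] = 1999.25 + 2989.56 = 4988.81.
With uncorrelated errors the cross-covariances are all true-score covariance, so they carry over unchanged; only the diagonal terms shrink to ρᵢσᵢ².
True-score variance = [2²·15²·0.89 + 16.2²·0.96 + 24.1²·0.86 + 16²·0.57] + 2989.56 = 1698.36 + 2989.56 = 4687.92.
Reliability = 4687.92 / 4988.81 = 0.940.

0.940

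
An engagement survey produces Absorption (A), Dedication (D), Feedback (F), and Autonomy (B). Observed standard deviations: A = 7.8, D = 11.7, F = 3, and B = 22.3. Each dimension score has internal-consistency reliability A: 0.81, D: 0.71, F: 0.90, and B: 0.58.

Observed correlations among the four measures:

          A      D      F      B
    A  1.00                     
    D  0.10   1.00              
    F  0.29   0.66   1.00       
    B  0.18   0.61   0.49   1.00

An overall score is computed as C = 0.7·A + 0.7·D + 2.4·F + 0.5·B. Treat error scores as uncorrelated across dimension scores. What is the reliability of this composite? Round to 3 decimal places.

0.861

Var(C) = 0.7²·7.8² + 0.7²·11.7² + 2.4²·3² + 0.5²·22.3² + 2·[0.49·7.8·11.7·0.10 + 1.68·7.8·3·0.29 + 0.35·7.8·22.3·0.18 + 1.68·11.7·3·0.66 + 0.35·11.7·22.3·0.61 + 1.2·3·22.3·0.49] = 273.05 + 321.582 = 594.632.
Under uncorrelated errors the observed covariances equal the true-score covariances, so only the own-variance terms attenuate.
True-score variance = [0.7²·7.8²·0.81 + 0.7²·11.7²·0.71 + 2.4²·3²·0.90 + 0.5²·22.3²·0.58] + 321.582 = 190.534 + 321.582 = 512.116.
Reliability = 512.116 / 594.632 = 0.861.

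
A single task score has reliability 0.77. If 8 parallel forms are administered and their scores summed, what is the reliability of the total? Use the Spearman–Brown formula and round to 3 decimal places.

ρ_k = kρ / (1 + (k−1)ρ) = 8·0.77 / (1 + 7·0.77) = 6.160 / 6.390 = 0.964.

0.964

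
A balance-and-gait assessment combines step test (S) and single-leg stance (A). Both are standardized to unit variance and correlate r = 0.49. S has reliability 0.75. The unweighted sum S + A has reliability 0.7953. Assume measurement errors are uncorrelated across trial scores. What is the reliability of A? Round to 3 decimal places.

0.640

Var(S+A) = 2 + 2·0.49 = 2.980.
True-score variance = ρ_S + ρ_A + 2·0.49, so 0.7953 = (0.75 + ρ_A + 0.98) / 2.980.
ρ_A = 0.7953·2.980 − 0.75 − 0.98 = 0.640.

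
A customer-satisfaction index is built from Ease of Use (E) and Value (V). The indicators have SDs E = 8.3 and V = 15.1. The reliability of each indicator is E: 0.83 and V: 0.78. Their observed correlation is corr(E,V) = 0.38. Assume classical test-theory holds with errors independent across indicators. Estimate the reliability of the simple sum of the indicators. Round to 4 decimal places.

Var(E+V) = 8.3² + 15.1² + 2·[8.3·15.1·0.38] = 296.9 + 95.2508 = 392.151.
With uncorrelated errors the cross-covariances are all true-score covariance, so they carry over unchanged; only the diagonal terms shrink to ρᵢσᵢ².
True-score variance = [8.3²·0.83 + 15.1²·0.78] + 95.2508 = 235.026 + 95.2508 = 330.277.
Reliability = 330.277 / 392.151 = 0.8422.

0.8422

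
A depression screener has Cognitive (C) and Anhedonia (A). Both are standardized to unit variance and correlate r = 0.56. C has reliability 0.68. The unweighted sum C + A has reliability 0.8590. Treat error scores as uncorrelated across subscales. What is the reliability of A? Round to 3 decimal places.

Var(C+A) = 2 + 2·0.56 = 3.120.
True-score variance = ρ_C + ρ_A + 2·0.56, so 0.8590 = (0.68 + ρ_A + 1.12) / 3.120.
ρ_A = 0.8590·3.120 − 0.68 − 1.12 = 0.880.

0.880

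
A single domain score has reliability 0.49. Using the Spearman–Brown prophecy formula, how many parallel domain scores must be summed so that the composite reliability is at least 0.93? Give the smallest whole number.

k ≥ ρ*(1−ρ₁)/(ρ₁(1−ρ*)) = 0.93·0.51 / (0.49·0.07) = 13.828.
Smallest integer k = 14.

14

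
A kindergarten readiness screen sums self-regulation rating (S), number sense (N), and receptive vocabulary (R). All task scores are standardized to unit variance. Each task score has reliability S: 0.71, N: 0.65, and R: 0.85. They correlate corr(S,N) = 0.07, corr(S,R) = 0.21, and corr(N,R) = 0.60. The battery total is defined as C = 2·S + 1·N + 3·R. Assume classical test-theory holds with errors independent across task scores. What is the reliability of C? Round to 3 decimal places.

Var(C) = 2² + 1 + 3² + 2·[2·0.07 + 6·0.21 + 3·0.60] = 14 + 6.4 = 20.4.
With uncorrelated errors the cross-covariances are all true-score covariance, so they carry over unchanged; only the diagonal terms shrink to ρᵢσᵢ².
True-score variance = [2²·0.71 + 0.65 + 3²·0.85] + 6.4 = 11.14 + 6.4 = 17.54.
Reliability = 17.54 / 20.4 = 0.860.

0.860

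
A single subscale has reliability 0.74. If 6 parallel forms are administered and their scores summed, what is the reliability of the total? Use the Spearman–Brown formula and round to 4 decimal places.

0.9447

ρ_k = kρ / (1 + (k−1)ρ) = 6·0.74 / (1 + 5·0.74) = 4.440 / 4.700 = 0.9447.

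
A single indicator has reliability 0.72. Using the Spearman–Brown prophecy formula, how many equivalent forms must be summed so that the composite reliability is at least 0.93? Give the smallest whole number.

k ≥ ρ*(1−ρ₁)/(ρ₁(1−ρ*)) = 0.93·0.28 / (0.72·0.07) = 5.167.
Smallest integer k = 6.

6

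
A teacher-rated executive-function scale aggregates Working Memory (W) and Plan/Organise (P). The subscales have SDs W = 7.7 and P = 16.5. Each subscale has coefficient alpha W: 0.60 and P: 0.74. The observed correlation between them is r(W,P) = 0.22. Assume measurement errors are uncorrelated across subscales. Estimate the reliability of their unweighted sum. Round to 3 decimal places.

0.756

Var(W+P) = 7.7² + 16.5² + 2·[7.7·16.5·0.22] = 331.54 + 55.902 = 387.442.
Because errors are independent across components, Cov(Tᵢ,Tⱼ) = Cov(Xᵢ,Xⱼ); the off-diagonal part of the true-score variance is the same as above.
True-score variance = [7.7²·0.60 + 16.5²·0.74] + 55.902 = 237.039 + 55.902 = 292.941.
Reliability = 292.941 / 387.442 = 0.756.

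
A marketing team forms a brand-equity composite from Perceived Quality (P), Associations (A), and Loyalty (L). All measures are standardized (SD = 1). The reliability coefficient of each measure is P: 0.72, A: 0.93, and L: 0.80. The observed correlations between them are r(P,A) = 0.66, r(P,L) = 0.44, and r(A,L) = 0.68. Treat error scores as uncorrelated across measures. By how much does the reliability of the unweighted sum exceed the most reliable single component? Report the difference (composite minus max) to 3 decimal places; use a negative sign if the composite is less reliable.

Var(sum) = 3 + 3.56 = 6.56; true-score variance = 2.45 + 3.56 = 6.01; composite reliability = 0.9162.
Max component reliability = 0.9300.
Difference = 0.9162 − 0.9300 = -0.014.

-0.014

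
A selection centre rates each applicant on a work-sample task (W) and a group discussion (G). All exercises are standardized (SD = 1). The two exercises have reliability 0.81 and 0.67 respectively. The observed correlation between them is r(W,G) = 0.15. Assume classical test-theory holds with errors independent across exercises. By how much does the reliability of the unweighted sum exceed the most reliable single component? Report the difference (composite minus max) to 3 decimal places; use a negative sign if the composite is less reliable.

-0.036

Var(sum) = 2 + 0.3 = 2.3; true-score variance = 1.48 + 0.3 = 1.78; composite reliability = 0.7739.
Max component reliability = 0.8100.
Difference = 0.7739 − 0.8100 = -0.036.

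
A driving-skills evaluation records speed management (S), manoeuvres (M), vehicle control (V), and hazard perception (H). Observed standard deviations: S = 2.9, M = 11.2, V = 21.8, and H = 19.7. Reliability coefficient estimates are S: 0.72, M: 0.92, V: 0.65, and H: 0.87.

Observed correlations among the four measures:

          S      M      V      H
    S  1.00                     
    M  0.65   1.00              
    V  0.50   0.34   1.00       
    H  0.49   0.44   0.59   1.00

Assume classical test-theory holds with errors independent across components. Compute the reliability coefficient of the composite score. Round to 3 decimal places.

0.887

Var(S+M+V+H) = 2.9² + 11.2² + 21.8² + 19.7² + 2·[2.9·11.2·0.65 + 2.9·21.8·0.50 + 2.9·19.7·0.49 + 11.2·21.8·0.34 + 11.2·19.7·0.44 + 21.8·19.7·0.59] = 997.18 + 1028.39 = 2025.57.
Because errors are independent across components, Cov(Tᵢ,Tⱼ) = Cov(Xᵢ,Xⱼ); the off-diagonal part of the true-score variance is the same as above.
True-score variance = [2.9²·0.72 + 11.2²·0.92 + 21.8²·0.65 + 19.7²·0.87] + 1028.39 = 768.004 + 1028.39 = 1796.39.
Reliability = 1796.39 / 2025.57 = 0.887.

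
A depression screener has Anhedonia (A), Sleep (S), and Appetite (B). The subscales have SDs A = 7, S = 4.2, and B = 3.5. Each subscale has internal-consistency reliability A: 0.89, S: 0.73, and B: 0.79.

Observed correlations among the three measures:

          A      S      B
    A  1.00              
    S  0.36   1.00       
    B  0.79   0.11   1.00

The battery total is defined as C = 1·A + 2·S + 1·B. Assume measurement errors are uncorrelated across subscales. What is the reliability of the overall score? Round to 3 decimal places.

Var(C) = 7² + 2²·4.2² + 3.5² + 2·[2·7·4.2·0.36 + 7·3.5·0.79 + 2·4.2·3.5·0.11] = 131.81 + 87.514 = 219.324.
With uncorrelated errors the cross-covariances are all true-score covariance, so they carry over unchanged; only the diagonal terms shrink to ρᵢσᵢ².
True-score variance = [7²·0.89 + 2²·4.2²·0.73 + 3.5²·0.79] + 87.514 = 104.796 + 87.514 = 192.31.
Reliability = 192.31 / 219.324 = 0.877.

0.877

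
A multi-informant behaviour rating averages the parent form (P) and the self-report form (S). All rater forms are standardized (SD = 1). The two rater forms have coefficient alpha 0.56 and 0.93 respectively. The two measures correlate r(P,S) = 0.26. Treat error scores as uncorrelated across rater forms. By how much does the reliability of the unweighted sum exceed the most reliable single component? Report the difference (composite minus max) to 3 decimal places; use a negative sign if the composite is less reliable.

-0.132

Var(sum) = 2 + 0.52 = 2.52; true-score variance = 1.49 + 0.52 = 2.01; composite reliability = 0.7976.
Max component reliability = 0.9300.
Difference = 0.7976 − 0.9300 = -0.132.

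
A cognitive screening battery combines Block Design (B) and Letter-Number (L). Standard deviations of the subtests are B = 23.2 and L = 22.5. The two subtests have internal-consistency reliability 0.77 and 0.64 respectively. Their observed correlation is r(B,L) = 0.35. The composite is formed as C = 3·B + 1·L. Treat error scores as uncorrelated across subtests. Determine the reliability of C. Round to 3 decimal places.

Var(C) = 3²·23.2² + 22.5² + 2·[3·23.2·22.5·0.35] = 5350.41 + 1096.2 = 6446.61.
Because errors are independent across components, Cov(Tᵢ,Tⱼ) = Cov(Xᵢ,Xⱼ); the off-diagonal part of the true-score variance is the same as above.
True-score variance = [3²·23.2²·0.77 + 22.5²·0.64] + 1096.2 = 4054 + 1096.2 = 5150.2.
Reliability = 5150.2 / 6446.61 = 0.799.

0.799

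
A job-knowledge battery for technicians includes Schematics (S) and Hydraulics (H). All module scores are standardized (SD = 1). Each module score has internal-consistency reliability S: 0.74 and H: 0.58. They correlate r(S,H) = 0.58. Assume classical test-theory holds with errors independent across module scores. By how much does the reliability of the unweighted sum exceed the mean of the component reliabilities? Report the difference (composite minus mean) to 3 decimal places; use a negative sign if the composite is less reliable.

Var(sum) = 2 + 1.16 = 3.16; true-score variance = 1.32 + 1.16 = 2.48; composite reliability = 0.7848.
Mean component reliability = 0.6600.
Difference = 0.7848 − 0.6600 = 0.125.

0.125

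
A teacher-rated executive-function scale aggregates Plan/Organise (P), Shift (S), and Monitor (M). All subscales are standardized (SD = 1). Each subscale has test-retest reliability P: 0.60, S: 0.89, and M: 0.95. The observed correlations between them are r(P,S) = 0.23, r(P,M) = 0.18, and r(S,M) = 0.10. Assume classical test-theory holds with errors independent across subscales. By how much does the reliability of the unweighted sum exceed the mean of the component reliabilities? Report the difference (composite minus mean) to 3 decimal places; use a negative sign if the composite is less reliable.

0.047

Var(sum) = 3 + 1.02 = 4.02; true-score variance = 2.44 + 1.02 = 3.46; composite reliability = 0.8607.
Mean component reliability = 0.8133.
Difference = 0.8607 − 0.8133 = 0.047.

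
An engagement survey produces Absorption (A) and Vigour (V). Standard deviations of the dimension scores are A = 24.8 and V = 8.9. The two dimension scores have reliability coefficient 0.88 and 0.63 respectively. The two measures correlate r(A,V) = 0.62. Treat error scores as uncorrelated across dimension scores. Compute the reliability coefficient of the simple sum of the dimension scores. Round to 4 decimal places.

0.8935

Var(A+V) = 24.8² + 8.9² + 2·[24.8·8.9·0.62] = 694.25 + 273.693 = 967.943.
Because errors are independent across components, Cov(Tᵢ,Tⱼ) = Cov(Xᵢ,Xⱼ); the off-diagonal part of the true-score variance is the same as above.
True-score variance = [24.8²·0.88 + 8.9²·0.63] + 273.693 = 591.138 + 273.693 = 864.83.
Reliability = 864.83 / 967.943 = 0.8935.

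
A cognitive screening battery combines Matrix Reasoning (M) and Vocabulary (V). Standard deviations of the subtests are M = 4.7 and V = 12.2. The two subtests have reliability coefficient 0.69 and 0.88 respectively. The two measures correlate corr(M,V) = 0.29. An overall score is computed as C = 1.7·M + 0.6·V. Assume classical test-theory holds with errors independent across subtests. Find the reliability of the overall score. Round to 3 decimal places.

0.827

Var(C) = 1.7²·4.7² + 0.6²·12.2² + 2·[1.02·4.7·12.2·0.29] = 117.422 + 33.9223 = 151.345.
Because errors are independent across components, Cov(Tᵢ,Tⱼ) = Cov(Xᵢ,Xⱼ); the off-diagonal part of the true-score variance is the same as above.
True-score variance = [1.7²·4.7²·0.69 + 0.6²·12.2²·0.88] + 33.9223 = 91.2022 + 33.9223 = 125.125.
Reliability = 125.125 / 151.345 = 0.827.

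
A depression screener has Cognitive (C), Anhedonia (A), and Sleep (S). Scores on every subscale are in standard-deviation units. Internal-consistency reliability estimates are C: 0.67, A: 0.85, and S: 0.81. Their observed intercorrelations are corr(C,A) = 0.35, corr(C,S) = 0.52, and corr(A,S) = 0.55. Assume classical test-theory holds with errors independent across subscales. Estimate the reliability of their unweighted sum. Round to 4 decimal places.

0.8853

Var(C+A+S) = 3 + 2·[0.35 + 0.52 + 0.55] = 3 + 2.84 = 5.84.
Under uncorrelated errors the observed covariances equal the true-score covariances, so only the own-variance terms attenuate.
True-score variance = [0.67 + 0.85 + 0.81] + 2.84 = 2.33 + 2.84 = 5.17.
Reliability = 5.17 / 5.84 = 0.8853.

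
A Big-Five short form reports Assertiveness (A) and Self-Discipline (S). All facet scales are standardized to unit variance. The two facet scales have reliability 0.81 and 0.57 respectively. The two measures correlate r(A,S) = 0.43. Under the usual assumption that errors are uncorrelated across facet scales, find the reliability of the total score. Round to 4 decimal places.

0.7832

Var(A+S) = 2 + 2·[0.43] = 2 + 0.86 = 2.86.
With uncorrelated errors the cross-covariances are all true-score covariance, so they carry over unchanged; only the diagonal terms shrink to ρᵢσᵢ².
True-score variance = [0.81 + 0.57] + 0.86 = 1.38 + 0.86 = 2.24.
Reliability = 2.24 / 2.86 = 0.7832.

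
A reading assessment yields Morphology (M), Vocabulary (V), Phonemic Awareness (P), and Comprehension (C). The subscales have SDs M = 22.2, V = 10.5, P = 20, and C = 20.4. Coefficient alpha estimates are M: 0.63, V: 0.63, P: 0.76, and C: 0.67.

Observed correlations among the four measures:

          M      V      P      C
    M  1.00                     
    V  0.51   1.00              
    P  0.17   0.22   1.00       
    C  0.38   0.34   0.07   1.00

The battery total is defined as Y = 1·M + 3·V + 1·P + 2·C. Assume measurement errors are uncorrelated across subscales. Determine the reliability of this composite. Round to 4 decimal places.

Var(Y) = 22.2² + 3²·10.5² + 20² + 2²·20.4² + 2·[3·22.2·10.5·0.51 + 22.2·20·0.17 + 2·22.2·20.4·0.38 + 3·10.5·20·0.22 + 6·10.5·20.4·0.34 + 2·20·20.4·0.07] = 3549.73 + 2818 = 6367.73.
Because errors are independent across components, Cov(Tᵢ,Tⱼ) = Cov(Xᵢ,Xⱼ); the off-diagonal part of the true-score variance is the same as above.
True-score variance = [22.2²·0.63 + 3²·10.5²·0.63 + 20²·0.76 + 2²·20.4²·0.67] + 2818 = 2354.92 + 2818 = 5172.92.
Reliability = 5172.92 / 6367.73 = 0.8124.

0.8124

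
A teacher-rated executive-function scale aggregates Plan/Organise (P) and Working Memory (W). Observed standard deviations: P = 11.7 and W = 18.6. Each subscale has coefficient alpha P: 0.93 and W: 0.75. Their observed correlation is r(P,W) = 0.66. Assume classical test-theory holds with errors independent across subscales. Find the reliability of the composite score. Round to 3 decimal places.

Var(P+W) = 11.7² + 18.6² + 2·[11.7·18.6·0.66] = 482.85 + 287.258 = 770.108.
Under uncorrelated errors the observed covariances equal the true-score covariances, so only the own-variance terms attenuate.
True-score variance = [11.7²·0.93 + 18.6²·0.75] + 287.258 = 386.778 + 287.258 = 674.036.
Reliability = 674.036 / 770.108 = 0.875.

0.875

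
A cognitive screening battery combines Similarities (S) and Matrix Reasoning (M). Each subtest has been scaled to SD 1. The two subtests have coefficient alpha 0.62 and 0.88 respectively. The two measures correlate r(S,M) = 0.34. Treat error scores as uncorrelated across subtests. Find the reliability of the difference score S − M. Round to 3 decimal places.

0.621

Var(S−M) = 1 + 1 − 2·0.34 = 2 − 0.68 = 1.32.
Because errors are independent across components, Cov(Tᵢ,Tⱼ) = Cov(Xᵢ,Xⱼ); the off-diagonal part of the true-score variance is the same as above.
True-score variance = [0.62 + 0.88] − 0.68 = 1.5 − 0.68 = 0.82.
Reliability = 0.82 / 1.32 = 0.621.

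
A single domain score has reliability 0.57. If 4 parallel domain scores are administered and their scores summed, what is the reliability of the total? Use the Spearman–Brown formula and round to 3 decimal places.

0.841

ρ_k = kρ / (1 + (k−1)ρ) = 4·0.57 / (1 + 3·0.57) = 2.280 / 2.710 = 0.841.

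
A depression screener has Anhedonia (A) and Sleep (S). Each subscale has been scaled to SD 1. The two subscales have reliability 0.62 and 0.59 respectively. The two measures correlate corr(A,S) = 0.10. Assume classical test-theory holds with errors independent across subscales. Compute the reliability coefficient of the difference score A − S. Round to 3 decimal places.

0.561

Var(A−S) = 1 + 1 − 2·0.10 = 2 − 0.2 = 1.8.
With uncorrelated errors the cross-covariances are all true-score covariance, so they carry over unchanged; only the diagonal terms shrink to ρᵢσᵢ².
True-score variance = [0.62 + 0.59] − 0.2 = 1.21 − 0.2 = 1.01.
Reliability = 1.01 / 1.8 = 0.561.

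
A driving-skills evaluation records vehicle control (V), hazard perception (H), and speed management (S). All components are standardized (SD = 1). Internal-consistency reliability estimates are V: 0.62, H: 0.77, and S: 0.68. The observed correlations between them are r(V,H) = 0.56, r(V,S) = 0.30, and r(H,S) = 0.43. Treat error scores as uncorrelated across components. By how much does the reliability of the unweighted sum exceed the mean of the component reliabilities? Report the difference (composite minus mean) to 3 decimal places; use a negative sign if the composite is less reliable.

0.143

Var(sum) = 3 + 2.58 = 5.58; true-score variance = 2.07 + 2.58 = 4.65; composite reliability = 0.8333.
Mean component reliability = 0.6900.
Difference = 0.8333 − 0.6900 = 0.143.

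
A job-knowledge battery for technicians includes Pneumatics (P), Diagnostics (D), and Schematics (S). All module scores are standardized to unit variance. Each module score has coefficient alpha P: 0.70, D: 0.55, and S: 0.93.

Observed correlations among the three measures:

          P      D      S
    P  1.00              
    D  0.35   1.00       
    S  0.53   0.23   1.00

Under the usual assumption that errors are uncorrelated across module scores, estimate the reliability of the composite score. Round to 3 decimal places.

0.843

Var(P+D+S) = 3 + 2·[0.35 + 0.53 + 0.23] = 3 + 2.22 = 5.22.
With uncorrelated errors the cross-covariances are all true-score covariance, so they carry over unchanged; only the diagonal terms shrink to ρᵢσᵢ².
True-score variance = [0.70 + 0.55 + 0.93] + 2.22 = 2.18 + 2.22 = 4.4.
Reliability = 4.4 / 5.22 = 0.843.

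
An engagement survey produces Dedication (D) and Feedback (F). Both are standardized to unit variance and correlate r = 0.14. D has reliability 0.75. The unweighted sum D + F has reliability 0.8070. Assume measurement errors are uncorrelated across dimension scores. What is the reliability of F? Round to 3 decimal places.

Var(D+F) = 2 + 2·0.14 = 2.280.
True-score variance = ρ_D + ρ_F + 2·0.14, so 0.8070 = (0.75 + ρ_F + 0.28) / 2.280.
ρ_F = 0.8070·2.280 − 0.75 − 0.28 = 0.810.

0.810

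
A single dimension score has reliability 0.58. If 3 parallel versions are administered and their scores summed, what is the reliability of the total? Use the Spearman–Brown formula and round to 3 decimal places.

0.806

ρ_k = kρ / (1 + (k−1)ρ) = 3·0.58 / (1 + 2·0.58) = 1.740 / 2.160 = 0.806.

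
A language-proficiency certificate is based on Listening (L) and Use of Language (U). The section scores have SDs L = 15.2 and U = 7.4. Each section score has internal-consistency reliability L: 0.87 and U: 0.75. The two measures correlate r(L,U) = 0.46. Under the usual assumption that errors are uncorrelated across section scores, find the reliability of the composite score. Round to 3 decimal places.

0.888

Var(L+U) = 15.2² + 7.4² + 2·[15.2·7.4·0.46] = 285.8 + 103.482 = 389.282.
Because errors are independent across components, Cov(Tᵢ,Tⱼ) = Cov(Xᵢ,Xⱼ); the off-diagonal part of the true-score variance is the same as above.
True-score variance = [15.2²·0.87 + 7.4²·0.75] + 103.482 = 242.075 + 103.482 = 345.556.
Reliability = 345.556 / 389.282 = 0.888.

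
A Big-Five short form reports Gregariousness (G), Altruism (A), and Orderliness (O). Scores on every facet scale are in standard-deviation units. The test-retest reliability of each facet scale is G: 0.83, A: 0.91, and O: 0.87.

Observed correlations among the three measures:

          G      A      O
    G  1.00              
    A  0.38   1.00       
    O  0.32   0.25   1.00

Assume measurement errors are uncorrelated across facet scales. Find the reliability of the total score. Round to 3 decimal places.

0.920

Var(G+A+O) = 3 + 2·[0.38 + 0.32 + 0.25] = 3 + 1.9 = 4.9.
Under uncorrelated errors the observed covariances equal the true-score covariances, so only the own-variance terms attenuate.
True-score variance = [0.83 + 0.91 + 0.87] + 1.9 = 2.61 + 1.9 = 4.51.
Reliability = 4.51 / 4.9 = 0.920.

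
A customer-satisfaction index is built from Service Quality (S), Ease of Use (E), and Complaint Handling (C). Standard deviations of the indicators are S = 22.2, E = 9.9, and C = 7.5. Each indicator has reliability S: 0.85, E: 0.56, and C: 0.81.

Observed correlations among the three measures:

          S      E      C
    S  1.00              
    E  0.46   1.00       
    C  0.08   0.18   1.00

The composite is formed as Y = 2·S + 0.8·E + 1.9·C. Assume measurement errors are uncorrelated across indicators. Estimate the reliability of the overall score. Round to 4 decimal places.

Var(Y) = 2²·22.2² + 0.8²·9.9² + 1.9²·7.5² + 2·[1.6·22.2·9.9·0.46 + 3.8·22.2·7.5·0.08 + 1.52·9.9·7.5·0.18] = 2237.15 + 465.378 = 2702.53.
Because errors are independent across components, Cov(Tᵢ,Tⱼ) = Cov(Xᵢ,Xⱼ); the off-diagonal part of the true-score variance is the same as above.
True-score variance = [2²·22.2²·0.85 + 0.8²·9.9²·0.56 + 1.9²·7.5²·0.81] + 465.378 = 1875.26 + 465.378 = 2340.64.
Reliability = 2340.64 / 2702.53 = 0.8661.

0.8661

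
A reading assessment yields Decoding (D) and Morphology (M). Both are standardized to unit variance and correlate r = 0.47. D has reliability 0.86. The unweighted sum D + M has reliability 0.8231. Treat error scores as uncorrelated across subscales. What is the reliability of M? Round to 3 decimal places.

0.620

Var(D+M) = 2 + 2·0.47 = 2.940.
True-score variance = ρ_D + ρ_M + 2·0.47, so 0.8231 = (0.86 + ρ_M + 0.94) / 2.940.
ρ_M = 0.8231·2.940 − 0.86 − 0.94 = 0.620.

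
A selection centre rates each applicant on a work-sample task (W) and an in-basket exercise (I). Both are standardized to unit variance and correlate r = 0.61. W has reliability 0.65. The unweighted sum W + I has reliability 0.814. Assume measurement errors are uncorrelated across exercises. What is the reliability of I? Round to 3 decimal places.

Var(W+I) = 2 + 2·0.61 = 3.220.
True-score variance = ρ_W + ρ_I + 2·0.61, so 0.814 = (0.65 + ρ_I + 1.22) / 3.220.
ρ_I = 0.814·3.220 − 0.65 − 1.22 = 0.751.

0.751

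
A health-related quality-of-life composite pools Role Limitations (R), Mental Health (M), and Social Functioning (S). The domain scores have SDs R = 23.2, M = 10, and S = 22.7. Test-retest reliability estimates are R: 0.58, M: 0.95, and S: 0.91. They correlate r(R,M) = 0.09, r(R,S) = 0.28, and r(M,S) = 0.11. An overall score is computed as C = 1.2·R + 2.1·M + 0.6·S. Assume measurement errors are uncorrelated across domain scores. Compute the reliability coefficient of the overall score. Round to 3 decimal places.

Var(C) = 1.2²·23.2² + 2.1²·10² + 0.6²·22.7² + 2·[2.52·23.2·10·0.09 + 0.72·23.2·22.7·0.28 + 1.26·10·22.7·0.11] = 1401.57 + 380.501 = 1782.07.
Under uncorrelated errors the observed covariances equal the true-score covariances, so only the own-variance terms attenuate.
True-score variance = [1.2²·23.2²·0.58 + 2.1²·10²·0.95 + 0.6²·22.7²·0.91] + 380.501 = 1037.3 + 380.501 = 1417.8.
Reliability = 1417.8 / 1782.07 = 0.796.

0.796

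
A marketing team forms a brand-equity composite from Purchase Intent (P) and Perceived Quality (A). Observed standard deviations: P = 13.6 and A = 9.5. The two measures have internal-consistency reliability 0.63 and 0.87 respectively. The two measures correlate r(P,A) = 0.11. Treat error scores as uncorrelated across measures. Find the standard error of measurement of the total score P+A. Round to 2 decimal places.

Var(total) = 275.21 + 28.424 = 303.634.
True-score variance = 195.042 + 28.424 = 223.466, so reliability = 0.7360.
Error variance = 303.634 − 223.466 = 80.1677; SEM = √80.1677 = 8.95.

8.95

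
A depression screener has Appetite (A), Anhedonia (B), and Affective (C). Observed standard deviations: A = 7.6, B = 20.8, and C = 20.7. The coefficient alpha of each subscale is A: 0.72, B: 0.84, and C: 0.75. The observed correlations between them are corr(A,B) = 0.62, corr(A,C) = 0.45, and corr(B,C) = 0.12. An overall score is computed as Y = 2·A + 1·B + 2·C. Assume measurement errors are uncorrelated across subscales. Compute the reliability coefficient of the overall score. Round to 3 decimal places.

0.841

Var(Y) = 2²·7.6² + 20.8² + 2²·20.7² + 2·[2·7.6·20.8·0.62 + 4·7.6·20.7·0.45 + 2·20.8·20.7·0.12] = 2377.64 + 1165.06 = 3542.7.
Because errors are independent across components, Cov(Tᵢ,Tⱼ) = Cov(Xᵢ,Xⱼ); the off-diagonal part of the true-score variance is the same as above.
True-score variance = [2²·7.6²·0.72 + 20.8²·0.84 + 2²·20.7²·0.75] + 1165.06 = 1815.24 + 1165.06 = 2980.3.
Reliability = 2980.3 / 3542.7 = 0.841.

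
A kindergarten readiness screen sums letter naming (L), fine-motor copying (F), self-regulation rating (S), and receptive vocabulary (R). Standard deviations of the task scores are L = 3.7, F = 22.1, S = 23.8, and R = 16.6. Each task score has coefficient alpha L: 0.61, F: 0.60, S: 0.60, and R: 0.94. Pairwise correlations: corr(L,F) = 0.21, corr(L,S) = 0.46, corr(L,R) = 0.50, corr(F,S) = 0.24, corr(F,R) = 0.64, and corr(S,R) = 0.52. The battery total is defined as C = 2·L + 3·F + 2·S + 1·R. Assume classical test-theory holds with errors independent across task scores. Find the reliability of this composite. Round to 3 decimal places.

Var(C) = 2²·3.7² + 3²·22.1² + 2²·23.8² + 16.6² + 2·[6·3.7·22.1·0.21 + 4·3.7·23.8·0.46 + 2·3.7·16.6·0.50 + 6·22.1·23.8·0.24 + 3·22.1·16.6·0.64 + 2·23.8·16.6·0.52] = 6991.77 + 4398.29 = 11390.1.
With uncorrelated errors the cross-covariances are all true-score covariance, so they carry over unchanged; only the diagonal terms shrink to ρᵢσᵢ².
True-score variance = [2²·3.7²·0.61 + 3²·22.1²·0.60 + 2²·23.8²·0.60 + 16.6²·0.94] + 4398.29 = 4289.3 + 4398.29 = 8687.59.
Reliability = 8687.59 / 11390.1 = 0.763.

0.763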